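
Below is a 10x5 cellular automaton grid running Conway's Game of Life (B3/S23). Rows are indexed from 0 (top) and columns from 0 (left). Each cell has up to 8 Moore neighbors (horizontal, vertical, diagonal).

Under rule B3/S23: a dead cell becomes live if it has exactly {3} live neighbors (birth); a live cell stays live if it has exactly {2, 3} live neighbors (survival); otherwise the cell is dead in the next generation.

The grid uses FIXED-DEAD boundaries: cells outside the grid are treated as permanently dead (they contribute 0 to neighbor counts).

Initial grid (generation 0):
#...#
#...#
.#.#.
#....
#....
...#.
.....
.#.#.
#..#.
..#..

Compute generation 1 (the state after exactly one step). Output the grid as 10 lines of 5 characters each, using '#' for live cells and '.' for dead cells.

Simulating step by step:
Generation 0 (given above): 14 live cells
Generation 1: 12 live cells
(generation 1 grid is the final answer)

Answer: .....
##.##
##...
##...
.....
.....
..#..
..#..
.#.#.
.....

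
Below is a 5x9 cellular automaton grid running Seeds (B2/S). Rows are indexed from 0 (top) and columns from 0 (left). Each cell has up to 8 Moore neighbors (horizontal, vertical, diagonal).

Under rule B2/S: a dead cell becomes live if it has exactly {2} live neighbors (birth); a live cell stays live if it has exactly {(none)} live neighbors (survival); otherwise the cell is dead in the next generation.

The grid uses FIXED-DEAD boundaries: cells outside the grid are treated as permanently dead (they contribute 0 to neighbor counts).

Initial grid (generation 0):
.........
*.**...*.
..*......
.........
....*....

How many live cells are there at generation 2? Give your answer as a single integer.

Simulating step by step:
Generation 0 (given above): 6 live cells
Generation 1: 4 live cells
.***.....
.........
.........
...*.....
.........
Generation 2: 2 live cells
.........
.*.*.....
.........
.........
.........
Population at generation 2: 2

Answer: 2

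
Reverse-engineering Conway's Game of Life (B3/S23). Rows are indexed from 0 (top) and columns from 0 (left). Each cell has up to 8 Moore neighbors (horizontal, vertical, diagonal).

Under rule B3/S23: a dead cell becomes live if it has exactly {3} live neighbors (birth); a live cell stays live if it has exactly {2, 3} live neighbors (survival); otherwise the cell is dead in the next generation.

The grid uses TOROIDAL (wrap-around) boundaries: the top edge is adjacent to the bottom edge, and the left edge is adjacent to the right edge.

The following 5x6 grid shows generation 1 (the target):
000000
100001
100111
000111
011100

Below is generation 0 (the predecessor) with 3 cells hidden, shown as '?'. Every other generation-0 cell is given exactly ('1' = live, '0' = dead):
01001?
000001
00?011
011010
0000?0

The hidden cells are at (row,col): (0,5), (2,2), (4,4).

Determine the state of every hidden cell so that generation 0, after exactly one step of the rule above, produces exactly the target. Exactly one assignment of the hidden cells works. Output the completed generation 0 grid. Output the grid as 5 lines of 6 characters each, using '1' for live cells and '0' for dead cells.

Hidden generation-0 cells (in order): (0,5), (2,2), (4,4).
A hidden cell only influences target cells in its own 3x3 neighborhood. Try each of the 2^3 = 8 assignments, step the completed generation 0 forward once under B3/S23, and compare with the target:
  (0,5)=0 (2,2)=0 (4,4)=0 -> step reproduces the target at every cell -> ACCEPT
  (0,5)=0 (2,2)=0 (4,4)=1 -> step gives (0,4)='1' but target has '0' -> reject
  (0,5)=0 (2,2)=1 (4,4)=0 -> step gives (1,3)='1' but target has '0' -> reject
  (0,5)=0 (2,2)=1 (4,4)=1 -> step gives (0,4)='1' but target has '0' -> reject
  (0,5)=1 (2,2)=0 (4,4)=0 -> step gives (0,0)='1' but target has '0' -> reject
  (0,5)=1 (2,2)=0 (4,4)=1 -> step gives (0,0)='1' but target has '0' -> reject
  (0,5)=1 (2,2)=1 (4,4)=0 -> step gives (0,0)='1' but target has '0' -> reject
  (0,5)=1 (2,2)=1 (4,4)=1 -> step gives (0,0)='1' but target has '0' -> reject
Unique solution: (0,5)=dead, (2,2)=dead, (4,4)=dead.
Check: live-neighbor counts of every cell in the completed generation 0:
201112
311243
322333
211323
233322
Applying B3/S23 to generation 0 with these counts gives:
000000
100001
100111
000111
011100
which matches the target exactly.

Answer: 010010
000001
000011
011010
000000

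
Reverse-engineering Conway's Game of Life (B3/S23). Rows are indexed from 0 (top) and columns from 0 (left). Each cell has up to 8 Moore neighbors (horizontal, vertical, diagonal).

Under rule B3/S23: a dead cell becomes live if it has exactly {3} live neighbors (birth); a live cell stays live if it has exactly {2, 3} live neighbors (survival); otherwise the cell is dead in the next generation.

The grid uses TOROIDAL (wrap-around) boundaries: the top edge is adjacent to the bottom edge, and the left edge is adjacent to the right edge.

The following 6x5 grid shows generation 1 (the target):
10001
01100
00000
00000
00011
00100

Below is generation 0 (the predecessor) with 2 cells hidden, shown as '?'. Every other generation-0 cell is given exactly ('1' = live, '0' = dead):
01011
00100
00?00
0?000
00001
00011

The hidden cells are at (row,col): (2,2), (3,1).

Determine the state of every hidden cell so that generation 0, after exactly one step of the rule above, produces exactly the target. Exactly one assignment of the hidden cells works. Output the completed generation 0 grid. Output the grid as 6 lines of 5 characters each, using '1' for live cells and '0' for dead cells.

Answer: 01011
00100
00100
00000
00001
00011

Derivation:
Hidden generation-0 cells (in order): (2,2), (3,1).
A hidden cell only influences target cells in its own 3x3 neighborhood. Try each of the 2^2 = 4 assignments, step the completed generation 0 forward once under B3/S23, and compare with the target:
  (2,2)=0 (3,1)=0 -> step gives (1,1)='0' but target has '1' -> reject
  (2,2)=0 (3,1)=1 -> step gives (1,1)='0' but target has '1' -> reject
  (2,2)=1 (3,1)=0 -> step reproduces the target at every cell -> ACCEPT
  (2,2)=1 (3,1)=1 -> step gives (2,1)='1' but target has '0' -> reject
Unique solution: (2,2)=live, (3,1)=dead.
Check: live-neighbor counts of every cell in the completed generation 0:
31443
23342
02120
11121
20132
41344
Applying B3/S23 to generation 0 with these counts gives:
10001
01100
00000
00000
00011
00100
which matches the target exactly.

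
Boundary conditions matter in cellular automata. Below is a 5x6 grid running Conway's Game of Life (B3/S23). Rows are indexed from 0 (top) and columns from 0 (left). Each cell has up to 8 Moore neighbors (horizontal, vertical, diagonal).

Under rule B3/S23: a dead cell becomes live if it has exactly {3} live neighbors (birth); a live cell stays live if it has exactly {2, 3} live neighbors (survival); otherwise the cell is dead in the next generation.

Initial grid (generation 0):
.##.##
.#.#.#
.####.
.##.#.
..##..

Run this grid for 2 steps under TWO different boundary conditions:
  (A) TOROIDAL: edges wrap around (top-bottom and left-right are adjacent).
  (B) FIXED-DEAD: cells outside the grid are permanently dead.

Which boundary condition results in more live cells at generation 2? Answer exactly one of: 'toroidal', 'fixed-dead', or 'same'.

Under TOROIDAL boundary, generation 2:
....##
....##
....##
#...#.
#...##
Population = 11

Under FIXED-DEAD boundary, generation 2:
.#####
#.##.#
....##
.####.
..##..
Population = 17

Comparison: toroidal=11, fixed-dead=17 -> fixed-dead

Answer: fixed-dead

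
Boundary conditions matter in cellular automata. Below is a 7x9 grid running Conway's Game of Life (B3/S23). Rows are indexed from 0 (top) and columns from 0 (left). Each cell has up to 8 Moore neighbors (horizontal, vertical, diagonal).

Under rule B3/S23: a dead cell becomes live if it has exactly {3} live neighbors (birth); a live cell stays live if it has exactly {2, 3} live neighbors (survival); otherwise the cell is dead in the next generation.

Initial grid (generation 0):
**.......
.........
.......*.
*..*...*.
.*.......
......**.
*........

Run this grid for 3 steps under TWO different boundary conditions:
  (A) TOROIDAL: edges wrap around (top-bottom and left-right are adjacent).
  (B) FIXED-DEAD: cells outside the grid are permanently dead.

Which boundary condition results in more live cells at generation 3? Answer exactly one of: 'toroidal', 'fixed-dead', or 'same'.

Answer: toroidal

Derivation:
Under TOROIDAL boundary, generation 3:
.*......*
*........
*.......*
*......**
*......**
*......**
.........
Population = 14

Under FIXED-DEAD boundary, generation 3:
.........
.........
.........
.........
.........
.........
.........
Population = 0

Comparison: toroidal=14, fixed-dead=0 -> toroidal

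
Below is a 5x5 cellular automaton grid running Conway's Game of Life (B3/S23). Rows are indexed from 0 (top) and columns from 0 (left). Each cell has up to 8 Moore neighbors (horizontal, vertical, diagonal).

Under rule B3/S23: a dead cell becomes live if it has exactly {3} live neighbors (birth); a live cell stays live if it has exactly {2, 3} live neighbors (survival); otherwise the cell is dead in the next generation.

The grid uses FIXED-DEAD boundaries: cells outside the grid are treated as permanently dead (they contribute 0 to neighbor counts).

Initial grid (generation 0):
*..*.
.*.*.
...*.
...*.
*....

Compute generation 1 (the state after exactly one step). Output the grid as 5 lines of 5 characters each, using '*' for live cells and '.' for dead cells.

Answer: ..*..
...**
...**
.....
.....

Derivation:
Simulating step by step:
Generation 0 (given above): 7 live cells
Generation 1: 5 live cells
(generation 1 grid is the final answer)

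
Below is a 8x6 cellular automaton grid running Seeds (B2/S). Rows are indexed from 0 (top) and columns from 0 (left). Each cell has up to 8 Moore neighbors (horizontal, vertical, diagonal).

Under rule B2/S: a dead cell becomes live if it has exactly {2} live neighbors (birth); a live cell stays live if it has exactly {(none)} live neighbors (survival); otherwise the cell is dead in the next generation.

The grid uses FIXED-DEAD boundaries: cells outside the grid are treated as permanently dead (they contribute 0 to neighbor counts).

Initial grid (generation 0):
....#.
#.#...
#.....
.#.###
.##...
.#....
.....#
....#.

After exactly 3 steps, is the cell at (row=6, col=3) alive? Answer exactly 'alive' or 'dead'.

Simulating step by step:
Generation 0 (given above): 13 live cells
Generation 1: 8 live cells
.#.#..
...#..
.....#
......
.....#
#.....
....#.
.....#
Generation 2: 8 live cells
....#.
......
....#.
....##
......
....##
.....#
....#.
Generation 3: 8 live cells
......
...###
...#..
...#..
...#..
......
...#..
.....#

Cell (6,3) at generation 3: 1 -> alive

Answer: alive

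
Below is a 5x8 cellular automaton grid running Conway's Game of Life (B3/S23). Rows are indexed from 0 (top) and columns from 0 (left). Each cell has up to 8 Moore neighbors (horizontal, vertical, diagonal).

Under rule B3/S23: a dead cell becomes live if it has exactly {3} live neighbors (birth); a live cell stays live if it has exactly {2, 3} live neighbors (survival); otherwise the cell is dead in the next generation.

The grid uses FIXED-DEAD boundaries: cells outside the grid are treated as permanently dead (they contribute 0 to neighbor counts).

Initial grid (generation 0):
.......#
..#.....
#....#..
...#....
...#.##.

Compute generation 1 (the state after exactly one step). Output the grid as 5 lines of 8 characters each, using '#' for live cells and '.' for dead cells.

Answer: ........
........
........
.....##.
....#...

Derivation:
Simulating step by step:
Generation 0 (given above): 8 live cells
Generation 1: 3 live cells
(generation 1 grid is the final answer)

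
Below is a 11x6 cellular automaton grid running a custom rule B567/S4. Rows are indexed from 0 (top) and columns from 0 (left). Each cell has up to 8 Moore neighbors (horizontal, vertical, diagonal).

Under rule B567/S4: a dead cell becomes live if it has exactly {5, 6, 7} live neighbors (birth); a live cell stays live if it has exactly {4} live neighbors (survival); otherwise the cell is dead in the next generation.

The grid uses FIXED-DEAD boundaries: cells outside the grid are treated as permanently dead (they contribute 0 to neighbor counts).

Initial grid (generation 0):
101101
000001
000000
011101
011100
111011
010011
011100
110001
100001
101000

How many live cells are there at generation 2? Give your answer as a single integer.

Answer: 3

Derivation:
Simulating step by step:
Generation 0 (given above): 30 live cells
Generation 1: 10 live cells
000000
000000
000000
000000
000010
000110
001110
011000
010000
010000
000000
Generation 2: 3 live cells
000000
000000
000000
000000
000000
000010
001000
001000
000000
000000
000000
Population at generation 2: 3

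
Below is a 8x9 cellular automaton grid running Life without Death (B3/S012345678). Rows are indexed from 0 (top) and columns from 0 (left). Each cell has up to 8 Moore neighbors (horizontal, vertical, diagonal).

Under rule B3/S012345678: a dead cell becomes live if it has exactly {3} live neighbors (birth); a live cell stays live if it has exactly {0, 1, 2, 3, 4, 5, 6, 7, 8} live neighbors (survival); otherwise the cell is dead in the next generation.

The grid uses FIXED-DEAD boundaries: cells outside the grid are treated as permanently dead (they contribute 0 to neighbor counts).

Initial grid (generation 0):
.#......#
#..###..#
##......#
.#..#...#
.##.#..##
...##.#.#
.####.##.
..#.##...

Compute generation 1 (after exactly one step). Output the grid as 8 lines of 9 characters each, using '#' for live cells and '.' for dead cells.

Answer: .#..#...#
#.####.##
####.#.##
.#.##...#
.##.#..##
...##.#.#
.####.##.
.##.###..

Derivation:
Simulating step by step:
Generation 0 (given above): 31 live cells
Generation 1: 41 live cells
(generation 1 grid is the final answer)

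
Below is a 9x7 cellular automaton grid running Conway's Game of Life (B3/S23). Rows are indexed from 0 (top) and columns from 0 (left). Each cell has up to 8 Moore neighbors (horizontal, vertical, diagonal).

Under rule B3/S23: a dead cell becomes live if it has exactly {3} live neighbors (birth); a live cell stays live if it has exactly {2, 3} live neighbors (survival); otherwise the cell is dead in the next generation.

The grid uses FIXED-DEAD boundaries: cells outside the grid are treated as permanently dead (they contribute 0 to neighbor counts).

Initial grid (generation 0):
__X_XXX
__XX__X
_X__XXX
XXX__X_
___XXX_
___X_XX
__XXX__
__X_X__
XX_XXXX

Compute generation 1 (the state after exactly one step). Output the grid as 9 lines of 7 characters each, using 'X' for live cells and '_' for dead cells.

Answer: __X_XXX
_XX____
X___X_X
XXX____
_X_X___
______X
__X____
_______
_XXXXX_

Derivation:
Simulating step by step:
Generation 0 (given above): 32 live cells
Generation 1: 21 live cells
(generation 1 grid is the final answer)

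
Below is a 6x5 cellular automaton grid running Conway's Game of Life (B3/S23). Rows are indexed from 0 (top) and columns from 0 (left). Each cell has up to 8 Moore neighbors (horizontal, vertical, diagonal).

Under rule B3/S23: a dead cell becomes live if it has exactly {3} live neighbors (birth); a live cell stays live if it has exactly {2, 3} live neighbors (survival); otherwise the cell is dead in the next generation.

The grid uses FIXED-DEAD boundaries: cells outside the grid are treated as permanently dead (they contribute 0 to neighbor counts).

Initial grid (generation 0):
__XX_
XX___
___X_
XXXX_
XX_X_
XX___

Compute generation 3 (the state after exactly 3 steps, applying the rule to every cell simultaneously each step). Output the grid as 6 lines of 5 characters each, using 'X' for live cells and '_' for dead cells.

Simulating step by step:
Generation 0 (given above): 14 live cells
Generation 1: 12 live cells
_XX__
_X_X_
___X_
X__XX
___X_
XXX__
Generation 2: 13 live cells
_XX__
_X_X_
___X_
__XXX
X__XX
_XX__
Generation 3: 9 live cells
(generation 3 grid is the final answer)

Answer: _XX__
_X_X_
_____
__X__
____X
_XXX_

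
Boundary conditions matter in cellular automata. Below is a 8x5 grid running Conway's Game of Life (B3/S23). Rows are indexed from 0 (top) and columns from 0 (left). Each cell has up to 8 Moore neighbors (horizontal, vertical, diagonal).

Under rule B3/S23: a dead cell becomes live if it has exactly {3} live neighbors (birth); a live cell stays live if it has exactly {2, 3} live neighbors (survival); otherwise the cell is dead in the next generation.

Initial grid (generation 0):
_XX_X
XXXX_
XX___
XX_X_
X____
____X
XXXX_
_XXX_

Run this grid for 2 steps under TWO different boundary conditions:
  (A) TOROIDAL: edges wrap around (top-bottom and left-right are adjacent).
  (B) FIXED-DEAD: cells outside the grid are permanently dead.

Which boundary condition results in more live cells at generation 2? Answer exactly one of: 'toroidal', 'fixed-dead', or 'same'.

Answer: toroidal

Derivation:
Under TOROIDAL boundary, generation 2:
_____
___XX
__XX_
_XX__
XX__X
__XXX
___XX
_____
Population = 14

Under FIXED-DEAD boundary, generation 2:
_____
_____
__XX_
_XX__
X__X_
X_XX_
X_X_X
_____
Population = 12

Comparison: toroidal=14, fixed-dead=12 -> toroidal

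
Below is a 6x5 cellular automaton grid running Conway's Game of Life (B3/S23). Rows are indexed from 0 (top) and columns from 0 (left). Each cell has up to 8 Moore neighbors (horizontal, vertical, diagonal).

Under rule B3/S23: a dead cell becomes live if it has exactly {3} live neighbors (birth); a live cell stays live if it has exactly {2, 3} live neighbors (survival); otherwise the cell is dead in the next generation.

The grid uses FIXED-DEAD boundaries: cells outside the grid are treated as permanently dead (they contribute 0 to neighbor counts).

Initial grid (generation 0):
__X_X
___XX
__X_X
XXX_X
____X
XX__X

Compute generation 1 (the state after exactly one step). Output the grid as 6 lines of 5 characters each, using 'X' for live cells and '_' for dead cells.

Simulating step by step:
Generation 0 (given above): 14 live cells
Generation 1: 10 live cells
(generation 1 grid is the final answer)

Answer: ____X
__X_X
__X_X
_XX_X
__X_X
_____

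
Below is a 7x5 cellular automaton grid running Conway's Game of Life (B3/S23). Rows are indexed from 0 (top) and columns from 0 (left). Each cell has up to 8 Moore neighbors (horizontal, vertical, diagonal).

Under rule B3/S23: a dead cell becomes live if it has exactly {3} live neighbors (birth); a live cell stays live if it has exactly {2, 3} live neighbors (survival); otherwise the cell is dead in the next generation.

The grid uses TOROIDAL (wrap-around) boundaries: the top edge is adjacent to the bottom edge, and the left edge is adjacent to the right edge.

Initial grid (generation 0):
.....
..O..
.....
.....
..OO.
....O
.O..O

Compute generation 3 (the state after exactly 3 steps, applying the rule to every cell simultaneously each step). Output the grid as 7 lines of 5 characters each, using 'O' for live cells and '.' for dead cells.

Answer: O....
.....
.....
.....
..OO.
.O...
.OOO.

Derivation:
Simulating step by step:
Generation 0 (given above): 6 live cells
Generation 1: 5 live cells
.....
.....
.....
.....
...O.
O.O.O
O....
Generation 2: 9 live cells
.....
.....
.....
.....
...OO
OO.OO
OO..O
Generation 3: 7 live cells
(generation 3 grid is the final answer)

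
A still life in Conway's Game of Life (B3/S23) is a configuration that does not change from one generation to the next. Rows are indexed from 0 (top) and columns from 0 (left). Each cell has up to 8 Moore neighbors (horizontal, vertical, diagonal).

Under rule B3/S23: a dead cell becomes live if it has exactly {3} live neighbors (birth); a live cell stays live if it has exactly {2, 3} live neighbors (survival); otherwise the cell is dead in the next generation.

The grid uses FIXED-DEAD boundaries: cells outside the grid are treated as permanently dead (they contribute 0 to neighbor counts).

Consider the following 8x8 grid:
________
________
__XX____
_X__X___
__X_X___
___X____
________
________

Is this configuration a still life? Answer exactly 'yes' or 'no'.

Compute generation 1 and compare to generation 0 (given above):
Generation 1:
________
________
__XX____
_X__X___
__X_X___
___X____
________
________
The grids are IDENTICAL -> still life.

Answer: yes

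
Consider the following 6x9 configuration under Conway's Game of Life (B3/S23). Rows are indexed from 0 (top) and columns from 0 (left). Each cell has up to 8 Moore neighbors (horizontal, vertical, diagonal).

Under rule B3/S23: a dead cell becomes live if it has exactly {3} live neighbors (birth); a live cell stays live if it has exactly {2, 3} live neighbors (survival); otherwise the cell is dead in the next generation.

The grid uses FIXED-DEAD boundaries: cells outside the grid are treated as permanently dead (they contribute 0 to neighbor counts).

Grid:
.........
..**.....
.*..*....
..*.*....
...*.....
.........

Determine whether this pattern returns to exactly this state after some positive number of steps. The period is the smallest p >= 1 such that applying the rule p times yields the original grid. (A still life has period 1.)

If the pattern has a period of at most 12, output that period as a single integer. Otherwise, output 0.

Simulating and comparing each generation to the original:
Gen 0 (original, given above): 7 live cells
Gen 1: 7 live cells, MATCHES original -> period = 1

Answer: 1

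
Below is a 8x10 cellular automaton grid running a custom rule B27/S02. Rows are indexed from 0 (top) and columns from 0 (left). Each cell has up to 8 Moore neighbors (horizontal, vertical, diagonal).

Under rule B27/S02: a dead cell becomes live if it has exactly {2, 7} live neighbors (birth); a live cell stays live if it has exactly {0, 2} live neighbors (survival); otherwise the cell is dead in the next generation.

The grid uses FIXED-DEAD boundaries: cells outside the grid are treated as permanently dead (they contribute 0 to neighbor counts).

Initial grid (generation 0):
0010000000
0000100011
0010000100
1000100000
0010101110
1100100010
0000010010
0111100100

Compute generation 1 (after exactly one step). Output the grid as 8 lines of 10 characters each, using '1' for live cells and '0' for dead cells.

Answer: 0011000011
0110100110
0110110001
1010000000
0000100011
0110100000
0000011011
0011111010

Derivation:
Simulating step by step:
Generation 0 (given above): 24 live cells
Generation 1: 32 live cells
(generation 1 grid is the final answer)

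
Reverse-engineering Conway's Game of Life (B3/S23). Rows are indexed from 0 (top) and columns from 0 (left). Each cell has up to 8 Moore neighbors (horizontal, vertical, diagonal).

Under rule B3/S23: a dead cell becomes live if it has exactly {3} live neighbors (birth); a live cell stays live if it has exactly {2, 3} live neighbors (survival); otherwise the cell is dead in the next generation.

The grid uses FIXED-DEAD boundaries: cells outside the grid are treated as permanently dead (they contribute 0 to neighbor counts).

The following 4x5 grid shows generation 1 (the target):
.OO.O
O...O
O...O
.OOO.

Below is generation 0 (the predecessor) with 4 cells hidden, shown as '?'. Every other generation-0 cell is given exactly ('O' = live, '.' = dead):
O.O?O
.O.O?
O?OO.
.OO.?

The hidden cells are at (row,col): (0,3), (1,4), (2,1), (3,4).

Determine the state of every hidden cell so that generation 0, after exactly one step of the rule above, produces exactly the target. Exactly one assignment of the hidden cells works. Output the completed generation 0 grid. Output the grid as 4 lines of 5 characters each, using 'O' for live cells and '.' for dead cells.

Answer: O.O.O
.O.OO
O.OO.
.OO..

Derivation:
Hidden generation-0 cells (in order): (0,3), (1,4), (2,1), (3,4).
A hidden cell only influences target cells in its own 3x3 neighborhood. Try each of the 2^4 = 16 assignments, step the completed generation 0 forward once under B3/S23, and compare with the target:
  (0,3)=. (1,4)=. (2,1)=. (3,4)=. -> step gives (0,3)='O' but target has '.' -> reject
  (0,3)=. (1,4)=. (2,1)=. (3,4)=O -> step gives (0,3)='O' but target has '.' -> reject
  (0,3)=. (1,4)=. (2,1)=O (3,4)=. -> step gives (0,3)='O' but target has '.' -> reject
  (0,3)=. (1,4)=. (2,1)=O (3,4)=O -> step gives (0,3)='O' but target has '.' -> reject
  (0,3)=. (1,4)=O (2,1)=. (3,4)=. -> step reproduces the target at every cell -> ACCEPT
  (0,3)=. (1,4)=O (2,1)=. (3,4)=O -> step gives (2,4)='.' but target has 'O' -> reject
  (0,3)=. (1,4)=O (2,1)=O (3,4)=. -> step gives (1,0)='.' but target has 'O' -> reject
  (0,3)=. (1,4)=O (2,1)=O (3,4)=O -> step gives (1,0)='.' but target has 'O' -> reject
  (0,3)=O (1,4)=. (2,1)=. (3,4)=. -> step gives (0,3)='O' but target has '.' -> reject
  (0,3)=O (1,4)=. (2,1)=. (3,4)=O -> step gives (0,3)='O' but target has '.' -> reject
  (0,3)=O (1,4)=. (2,1)=O (3,4)=. -> step gives (0,3)='O' but target has '.' -> reject
  (0,3)=O (1,4)=. (2,1)=O (3,4)=O -> step gives (0,3)='O' but target has '.' -> reject
  (0,3)=O (1,4)=O (2,1)=. (3,4)=. -> step gives (1,4)='.' but target has 'O' -> reject
  (0,3)=O (1,4)=O (2,1)=. (3,4)=O -> step gives (1,4)='.' but target has 'O' -> reject
  (0,3)=O (1,4)=O (2,1)=O (3,4)=. -> step gives (1,0)='.' but target has 'O' -> reject
  (0,3)=O (1,4)=O (2,1)=O (3,4)=O -> step gives (1,0)='.' but target has 'O' -> reject
Unique solution: (0,3)=dead, (1,4)=live, (2,1)=dead, (3,4)=dead.
Check: live-neighbor counts of every cell in the completed generation 0:
13242
34553
25543
23331
Applying B3/S23 to generation 0 with these counts gives:
.OO.O
O...O
O...O
.OOO.
which matches the target exactly.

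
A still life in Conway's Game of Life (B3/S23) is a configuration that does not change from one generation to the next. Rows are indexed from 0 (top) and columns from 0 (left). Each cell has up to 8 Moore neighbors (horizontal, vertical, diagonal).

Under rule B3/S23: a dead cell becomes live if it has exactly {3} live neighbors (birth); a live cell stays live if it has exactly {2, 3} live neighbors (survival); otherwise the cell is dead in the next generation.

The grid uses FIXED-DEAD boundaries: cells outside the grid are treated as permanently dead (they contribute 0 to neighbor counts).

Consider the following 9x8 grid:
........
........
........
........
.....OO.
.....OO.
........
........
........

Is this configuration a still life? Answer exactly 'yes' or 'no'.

Answer: yes

Derivation:
Compute generation 1 and compare to generation 0 (given above):
Generation 1:
........
........
........
........
.....OO.
.....OO.
........
........
........
The grids are IDENTICAL -> still life.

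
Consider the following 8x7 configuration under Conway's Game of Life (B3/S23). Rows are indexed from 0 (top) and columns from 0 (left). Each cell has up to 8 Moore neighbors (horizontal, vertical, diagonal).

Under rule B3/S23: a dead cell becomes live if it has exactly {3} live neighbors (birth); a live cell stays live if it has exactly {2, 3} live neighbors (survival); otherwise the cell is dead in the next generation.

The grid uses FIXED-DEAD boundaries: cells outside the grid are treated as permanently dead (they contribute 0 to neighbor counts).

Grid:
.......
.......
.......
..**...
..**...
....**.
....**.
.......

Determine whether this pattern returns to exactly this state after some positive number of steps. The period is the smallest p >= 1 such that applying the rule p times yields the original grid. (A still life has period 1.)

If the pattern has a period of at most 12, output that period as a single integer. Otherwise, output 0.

Simulating and comparing each generation to the original:
Gen 0 (original, given above): 8 live cells
Gen 1: 6 live cells, differs from original
Gen 2: 8 live cells, MATCHES original -> period = 2

Answer: 2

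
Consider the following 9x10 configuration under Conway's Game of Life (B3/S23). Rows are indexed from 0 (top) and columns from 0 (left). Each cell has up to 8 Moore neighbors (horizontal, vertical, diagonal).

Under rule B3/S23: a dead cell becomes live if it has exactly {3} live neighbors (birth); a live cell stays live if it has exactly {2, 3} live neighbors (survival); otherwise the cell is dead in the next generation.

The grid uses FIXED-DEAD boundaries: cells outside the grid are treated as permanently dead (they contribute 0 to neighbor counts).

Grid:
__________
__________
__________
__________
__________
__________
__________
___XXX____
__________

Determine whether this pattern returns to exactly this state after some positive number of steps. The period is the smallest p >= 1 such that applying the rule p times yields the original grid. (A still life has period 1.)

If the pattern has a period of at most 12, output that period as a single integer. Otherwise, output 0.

Answer: 2

Derivation:
Simulating and comparing each generation to the original:
Gen 0 (original, given above): 3 live cells
Gen 1: 3 live cells, differs from original
Gen 2: 3 live cells, MATCHES original -> period = 2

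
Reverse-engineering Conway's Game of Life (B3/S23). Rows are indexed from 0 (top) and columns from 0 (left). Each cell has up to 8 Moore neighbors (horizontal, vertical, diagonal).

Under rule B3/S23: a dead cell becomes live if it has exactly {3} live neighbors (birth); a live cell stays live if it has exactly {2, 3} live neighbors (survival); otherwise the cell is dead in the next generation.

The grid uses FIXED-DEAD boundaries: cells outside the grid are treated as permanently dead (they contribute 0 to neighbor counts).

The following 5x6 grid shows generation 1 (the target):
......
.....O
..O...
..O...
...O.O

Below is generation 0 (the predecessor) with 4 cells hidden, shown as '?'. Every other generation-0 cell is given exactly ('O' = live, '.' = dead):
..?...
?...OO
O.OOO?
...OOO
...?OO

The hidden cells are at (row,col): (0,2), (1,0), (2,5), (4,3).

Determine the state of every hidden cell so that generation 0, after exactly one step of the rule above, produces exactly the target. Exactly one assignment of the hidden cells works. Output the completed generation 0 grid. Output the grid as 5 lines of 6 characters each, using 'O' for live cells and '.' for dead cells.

Hidden generation-0 cells (in order): (0,2), (1,0), (2,5), (4,3).
A hidden cell only influences target cells in its own 3x3 neighborhood. Try each of the 2^4 = 16 assignments, step the completed generation 0 forward once under B3/S23, and compare with the target:
  (0,2)=. (1,0)=. (2,5)=. (4,3)=. -> step gives (1,4)='O' but target has '.' -> reject
  (0,2)=. (1,0)=. (2,5)=. (4,3)=O -> step gives (1,4)='O' but target has '.' -> reject
  (0,2)=. (1,0)=. (2,5)=O (4,3)=. -> step reproduces the target at every cell -> ACCEPT
  (0,2)=. (1,0)=. (2,5)=O (4,3)=O -> step gives (3,2)='.' but target has 'O' -> reject
  (0,2)=. (1,0)=O (2,5)=. (4,3)=. -> step gives (1,1)='O' but target has '.' -> reject
  (0,2)=. (1,0)=O (2,5)=. (4,3)=O -> step gives (1,1)='O' but target has '.' -> reject
  (0,2)=. (1,0)=O (2,5)=O (4,3)=. -> step gives (1,1)='O' but target has '.' -> reject
  (0,2)=. (1,0)=O (2,5)=O (4,3)=O -> step gives (1,1)='O' but target has '.' -> reject
  (0,2)=O (1,0)=. (2,5)=. (4,3)=. -> step gives (1,1)='O' but target has '.' -> reject
  (0,2)=O (1,0)=. (2,5)=. (4,3)=O -> step gives (1,1)='O' but target has '.' -> reject
  (0,2)=O (1,0)=. (2,5)=O (4,3)=. -> step gives (1,1)='O' but target has '.' -> reject
  (0,2)=O (1,0)=. (2,5)=O (4,3)=O -> step gives (1,1)='O' but target has '.' -> reject
  (0,2)=O (1,0)=O (2,5)=. (4,3)=. -> step gives (1,2)='O' but target has '.' -> reject
  (0,2)=O (1,0)=O (2,5)=. (4,3)=O -> step gives (1,2)='O' but target has '.' -> reject
  (0,2)=O (1,0)=O (2,5)=O (4,3)=. -> step gives (1,2)='O' but target has '.' -> reject
  (0,2)=O (1,0)=O (2,5)=O (4,3)=O -> step gives (1,2)='O' but target has '.' -> reject
Unique solution: (0,2)=dead, (1,0)=dead, (2,5)=live, (4,3)=dead.
Check: live-neighbor counts of every cell in the completed generation 0:
000122
122443
022575
123575
001343
Applying B3/S23 to generation 0 with these counts gives:
......
.....O
..O...
..O...
...O.O
which matches the target exactly.

Answer: ......
....OO
O.OOOO
...OOO
....OO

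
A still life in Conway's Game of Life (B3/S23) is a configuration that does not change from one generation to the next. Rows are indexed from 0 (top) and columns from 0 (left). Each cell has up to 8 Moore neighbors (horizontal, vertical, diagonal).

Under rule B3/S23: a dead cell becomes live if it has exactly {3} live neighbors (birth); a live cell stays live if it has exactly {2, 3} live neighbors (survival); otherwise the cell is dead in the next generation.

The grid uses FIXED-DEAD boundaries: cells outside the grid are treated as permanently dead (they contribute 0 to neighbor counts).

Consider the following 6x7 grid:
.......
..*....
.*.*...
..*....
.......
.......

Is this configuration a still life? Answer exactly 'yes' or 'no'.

Compute generation 1 and compare to generation 0 (given above):
Generation 1:
.......
..*....
.*.*...
..*....
.......
.......
The grids are IDENTICAL -> still life.

Answer: yes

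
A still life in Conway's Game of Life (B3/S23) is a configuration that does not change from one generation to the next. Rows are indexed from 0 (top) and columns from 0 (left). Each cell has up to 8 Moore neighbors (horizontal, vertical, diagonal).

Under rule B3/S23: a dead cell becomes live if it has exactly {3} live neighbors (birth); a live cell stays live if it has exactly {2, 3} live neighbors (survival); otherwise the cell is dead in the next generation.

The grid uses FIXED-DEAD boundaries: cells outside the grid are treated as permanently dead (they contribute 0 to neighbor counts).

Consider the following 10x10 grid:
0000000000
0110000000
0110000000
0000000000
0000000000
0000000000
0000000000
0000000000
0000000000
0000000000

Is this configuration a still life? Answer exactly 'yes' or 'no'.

Compute generation 1 and compare to generation 0 (given above):
Generation 1:
0000000000
0110000000
0110000000
0000000000
0000000000
0000000000
0000000000
0000000000
0000000000
0000000000
The grids are IDENTICAL -> still life.

Answer: yes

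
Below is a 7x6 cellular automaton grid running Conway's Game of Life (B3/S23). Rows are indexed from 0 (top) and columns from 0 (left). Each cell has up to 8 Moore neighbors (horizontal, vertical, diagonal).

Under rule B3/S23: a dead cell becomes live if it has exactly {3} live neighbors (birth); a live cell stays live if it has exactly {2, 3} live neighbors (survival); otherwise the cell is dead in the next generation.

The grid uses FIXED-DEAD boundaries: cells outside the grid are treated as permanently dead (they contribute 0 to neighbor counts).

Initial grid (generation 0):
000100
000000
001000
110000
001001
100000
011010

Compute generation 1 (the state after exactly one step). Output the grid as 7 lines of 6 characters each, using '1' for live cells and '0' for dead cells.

Simulating step by step:
Generation 0 (given above): 10 live cells
Generation 1: 7 live cells
(generation 1 grid is the final answer)

Answer: 000000
000000
010000
011000
100000
001100
010000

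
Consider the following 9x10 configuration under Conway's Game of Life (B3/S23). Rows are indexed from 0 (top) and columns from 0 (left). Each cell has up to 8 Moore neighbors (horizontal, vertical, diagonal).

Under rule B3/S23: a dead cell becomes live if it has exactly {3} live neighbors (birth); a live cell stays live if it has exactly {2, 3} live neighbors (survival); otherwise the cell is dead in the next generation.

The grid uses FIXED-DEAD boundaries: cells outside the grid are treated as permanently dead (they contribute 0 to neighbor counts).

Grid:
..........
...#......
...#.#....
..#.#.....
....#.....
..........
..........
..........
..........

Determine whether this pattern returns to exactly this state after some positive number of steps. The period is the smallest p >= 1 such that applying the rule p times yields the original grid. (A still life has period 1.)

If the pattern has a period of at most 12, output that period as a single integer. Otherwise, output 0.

Answer: 2

Derivation:
Simulating and comparing each generation to the original:
Gen 0 (original, given above): 6 live cells
Gen 1: 6 live cells, differs from original
Gen 2: 6 live cells, MATCHES original -> period = 2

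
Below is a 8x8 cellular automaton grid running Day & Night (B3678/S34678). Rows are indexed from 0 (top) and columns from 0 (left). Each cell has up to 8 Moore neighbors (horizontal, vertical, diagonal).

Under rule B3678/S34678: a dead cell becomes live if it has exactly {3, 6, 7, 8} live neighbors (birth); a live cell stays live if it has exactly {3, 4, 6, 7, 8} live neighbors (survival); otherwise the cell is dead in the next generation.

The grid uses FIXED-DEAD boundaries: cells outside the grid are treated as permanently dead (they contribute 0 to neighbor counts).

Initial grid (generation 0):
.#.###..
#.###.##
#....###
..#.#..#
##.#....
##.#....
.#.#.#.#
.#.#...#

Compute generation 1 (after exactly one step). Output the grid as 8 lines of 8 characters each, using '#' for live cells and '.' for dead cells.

Simulating step by step:
Generation 0 (given above): 30 live cells
Generation 1: 26 live cells
(generation 1 grid is the final answer)

Answer: ...####.
..##.#.#
..#..#.#
#..#.#..
##.##...
###.....
.##...#.
....#.#.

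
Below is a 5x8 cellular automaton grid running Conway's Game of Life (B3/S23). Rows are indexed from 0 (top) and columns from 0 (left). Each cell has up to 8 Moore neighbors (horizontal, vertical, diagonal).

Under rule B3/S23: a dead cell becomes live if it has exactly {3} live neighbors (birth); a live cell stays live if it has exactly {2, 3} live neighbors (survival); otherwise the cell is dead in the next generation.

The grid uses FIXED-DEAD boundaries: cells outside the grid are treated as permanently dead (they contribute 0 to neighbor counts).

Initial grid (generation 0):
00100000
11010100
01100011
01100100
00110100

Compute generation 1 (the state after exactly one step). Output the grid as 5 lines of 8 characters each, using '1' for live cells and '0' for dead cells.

Answer: 01100000
10010010
00011110
00001100
01111000

Derivation:
Simulating step by step:
Generation 0 (given above): 15 live cells
Generation 1: 15 live cells
(generation 1 grid is the final answer)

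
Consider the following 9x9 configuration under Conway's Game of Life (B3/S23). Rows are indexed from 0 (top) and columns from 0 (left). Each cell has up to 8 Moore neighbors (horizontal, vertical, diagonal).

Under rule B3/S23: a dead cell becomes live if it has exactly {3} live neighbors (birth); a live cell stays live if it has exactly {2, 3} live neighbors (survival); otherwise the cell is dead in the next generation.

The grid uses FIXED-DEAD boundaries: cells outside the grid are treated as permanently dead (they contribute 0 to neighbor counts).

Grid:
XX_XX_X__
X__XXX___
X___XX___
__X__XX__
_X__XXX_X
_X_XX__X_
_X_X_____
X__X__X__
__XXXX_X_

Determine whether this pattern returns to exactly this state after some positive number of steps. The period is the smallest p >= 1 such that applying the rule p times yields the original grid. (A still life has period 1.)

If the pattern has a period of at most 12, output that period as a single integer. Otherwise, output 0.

Simulating and comparing each generation to the original:
Gen 0 (original, given above): 34 live cells
Gen 1: 28 live cells, differs from original
Gen 2: 22 live cells, differs from original
Gen 3: 21 live cells, differs from original
Gen 4: 18 live cells, differs from original
Gen 5: 14 live cells, differs from original
Gen 6: 10 live cells, differs from original
Gen 7: 5 live cells, differs from original
Gen 8: 3 live cells, differs from original
Gen 9: 2 live cells, differs from original
Gen 10: 0 live cells, differs from original
Gen 11: 0 live cells, differs from original
Gen 12: 0 live cells, differs from original
No period found within 12 steps.

Answer: 0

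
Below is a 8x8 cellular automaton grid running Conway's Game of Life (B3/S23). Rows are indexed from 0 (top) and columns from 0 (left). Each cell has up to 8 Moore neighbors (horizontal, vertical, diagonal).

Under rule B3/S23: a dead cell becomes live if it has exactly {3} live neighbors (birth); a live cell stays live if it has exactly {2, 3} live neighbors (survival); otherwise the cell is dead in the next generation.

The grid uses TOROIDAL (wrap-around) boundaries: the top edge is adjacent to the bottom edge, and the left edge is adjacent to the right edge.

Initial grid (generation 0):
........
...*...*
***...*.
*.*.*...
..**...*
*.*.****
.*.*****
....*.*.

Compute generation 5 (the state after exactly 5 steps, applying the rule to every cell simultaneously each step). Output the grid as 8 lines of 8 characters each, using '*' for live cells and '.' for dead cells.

Simulating step by step:
Generation 0 (given above): 26 live cells
Generation 1: 14 live cells
........
***....*
*.*.....
*.......
..*.....
........
.**.....
...**.**
Generation 2: 14 live cells
.***..*.
*.*....*
..*.....
........
........
.**.....
..**....
..**....
Generation 3: 9 live cells
*......*
*......*
.*......
........
........
.***....
........
....*...
Generation 4: 9 live cells
*......*
.*.....*
*.......
........
..*.....
..*.....
..**....
........
Generation 5: 9 live cells
(generation 5 grid is the final answer)

Answer: *......*
.*.....*
*.......
........
........
.**.....
..**....
........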